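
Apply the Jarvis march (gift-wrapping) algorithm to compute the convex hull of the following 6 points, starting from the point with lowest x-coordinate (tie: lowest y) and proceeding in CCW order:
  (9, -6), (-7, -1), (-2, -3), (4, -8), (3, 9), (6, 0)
Hull (CCW) = [(-7, -1), (4, -8), (9, -6), (3, 9)]

Jarvis march: at each step, from the current hull vertex p, select the next vertex q as the point such that every other point lies strictly to the left of (or on) the directed line p → q. (Equivalently: for every other point r, the cross product (q − p) × (r − p) ≥ 0.)
Starting point (lowest x, tie lowest y): (-7, -1). Wrap until returning to start. Resulting hull: (-7, -1), (4, -8), (9, -6), (3, 9).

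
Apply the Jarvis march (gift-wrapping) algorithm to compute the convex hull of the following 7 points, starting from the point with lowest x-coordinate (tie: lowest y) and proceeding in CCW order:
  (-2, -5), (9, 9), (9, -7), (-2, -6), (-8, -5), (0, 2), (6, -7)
Hull (CCW) = [(-8, -5), (-2, -6), (6, -7), (9, -7), (9, 9), (0, 2)]

Jarvis march: at each step, from the current hull vertex p, select the next vertex q as the point such that every other point lies strictly to the left of (or on) the directed line p → q. (Equivalently: for every other point r, the cross product (q − p) × (r − p) ≥ 0.)
Starting point (lowest x, tie lowest y): (-8, -5). Wrap until returning to start. Resulting hull: (-8, -5), (-2, -6), (6, -7), (9, -7), (9, 9), (0, 2).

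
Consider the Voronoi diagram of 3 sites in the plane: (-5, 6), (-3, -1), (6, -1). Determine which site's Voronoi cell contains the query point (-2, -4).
Nearest site = (-3, -1)

The Voronoi cell of site s contains exactly those query points closer to s than to any other site. Compute squared distances from q = (-2, -4) to each site:
  (-3 − -2)² + (-1 − -4)² = 10
  (6 − -2)² + (-1 − -4)² = 73
  (-5 − -2)² + (6 − -4)² = 109
Minimum is attained by (-3, -1), so q lies in its Voronoi cell.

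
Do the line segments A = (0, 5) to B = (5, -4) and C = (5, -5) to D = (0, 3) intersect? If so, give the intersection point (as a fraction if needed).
No (intersection of containing lines falls outside at least one segment)

Parametrize and solve: t = 2, s = -1. At least one of these is outside [0, 1], so the segments do not intersect.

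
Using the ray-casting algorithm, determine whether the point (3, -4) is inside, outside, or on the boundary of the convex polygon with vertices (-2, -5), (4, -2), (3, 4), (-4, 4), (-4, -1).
The point (3, -4) lies strictly outside the polygon

Cast a horizontal ray to the right from the query point and count how many polygon edges it crosses (each edge strictly once or zero times, handled with the usual half-open convention). 
Parity of crossings → even ⇒ outside.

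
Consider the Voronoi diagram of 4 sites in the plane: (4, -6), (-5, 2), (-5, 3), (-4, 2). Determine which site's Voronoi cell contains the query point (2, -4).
Nearest site = (4, -6)

The Voronoi cell of site s contains exactly those query points closer to s than to any other site. Compute squared distances from q = (2, -4) to each site:
  (4 − 2)² + (-6 − -4)² = 8
  (-4 − 2)² + (2 − -4)² = 72
  (-5 − 2)² + (2 − -4)² = 85
  (-5 − 2)² + (3 − -4)² = 98
Minimum is attained by (4, -6), so q lies in its Voronoi cell.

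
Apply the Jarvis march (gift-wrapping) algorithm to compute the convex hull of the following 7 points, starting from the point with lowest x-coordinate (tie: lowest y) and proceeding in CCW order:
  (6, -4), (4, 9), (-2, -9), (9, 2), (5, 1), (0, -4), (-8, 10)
Hull (CCW) = [(-8, 10), (-2, -9), (6, -4), (9, 2), (4, 9)]

Jarvis march: at each step, from the current hull vertex p, select the next vertex q as the point such that every other point lies strictly to the left of (or on) the directed line p → q. (Equivalently: for every other point r, the cross product (q − p) × (r − p) ≥ 0.)
Starting point (lowest x, tie lowest y): (-8, 10). Wrap until returning to start. Resulting hull: (-8, 10), (-2, -9), (6, -4), (9, 2), (4, 9).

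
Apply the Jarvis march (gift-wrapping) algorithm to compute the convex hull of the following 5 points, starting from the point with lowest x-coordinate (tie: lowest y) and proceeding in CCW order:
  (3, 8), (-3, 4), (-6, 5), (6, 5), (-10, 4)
Hull (CCW) = [(-10, 4), (-3, 4), (6, 5), (3, 8)]

Jarvis march: at each step, from the current hull vertex p, select the next vertex q as the point such that every other point lies strictly to the left of (or on) the directed line p → q. (Equivalently: for every other point r, the cross product (q − p) × (r − p) ≥ 0.)
Starting point (lowest x, tie lowest y): (-10, 4). Wrap until returning to start. Resulting hull: (-10, 4), (-3, 4), (6, 5), (3, 8).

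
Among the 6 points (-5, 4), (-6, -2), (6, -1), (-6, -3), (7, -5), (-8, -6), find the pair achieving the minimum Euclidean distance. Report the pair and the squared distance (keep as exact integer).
Pair = ((-6, -2), (-6, -3)); squared distance = 1

Compute all C(6, 2) = 15 pairwise squared distances (x_i − x_j)² + (y_i − y_j)². The minimum is 1, attained by the pair ((-6, -2), (-6, -3)).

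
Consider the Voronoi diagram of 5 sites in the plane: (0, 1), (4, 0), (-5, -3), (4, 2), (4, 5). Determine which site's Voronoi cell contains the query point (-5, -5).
Nearest site = (-5, -3)

The Voronoi cell of site s contains exactly those query points closer to s than to any other site. Compute squared distances from q = (-5, -5) to each site:
  (-5 − -5)² + (-3 − -5)² = 4
  (0 − -5)² + (1 − -5)² = 61
  (4 − -5)² + (0 − -5)² = 106
  (4 − -5)² + (2 − -5)² = 130
  (4 − -5)² + (5 − -5)² = 181
Minimum is attained by (-5, -3), so q lies in its Voronoi cell.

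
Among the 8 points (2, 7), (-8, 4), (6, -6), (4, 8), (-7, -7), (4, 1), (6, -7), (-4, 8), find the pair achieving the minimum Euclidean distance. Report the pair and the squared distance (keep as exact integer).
Pair = ((6, -6), (6, -7)); squared distance = 1

Compute all C(8, 2) = 28 pairwise squared distances (x_i − x_j)² + (y_i − y_j)². The minimum is 1, attained by the pair ((6, -6), (6, -7)).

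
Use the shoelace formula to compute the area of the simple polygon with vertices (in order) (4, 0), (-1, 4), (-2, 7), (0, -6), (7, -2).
Area = 79/2

Shoelace formula: Area = (1/2) |Σ_i (x_i · y_{i+1} − x_{i+1} · y_i)| (indices mod n). Compute each cross term:
  (4)(4) − (-1)(0) = 16
  (-1)(7) − (-2)(4) = 1
  (-2)(-6) − (0)(7) = 12
  (0)(-2) − (7)(-6) = 42
  (7)(0) − (4)(-2) = 8
Sum = 79, so (signed) Area = 79/2 = 79/2, |Area| = 79/2.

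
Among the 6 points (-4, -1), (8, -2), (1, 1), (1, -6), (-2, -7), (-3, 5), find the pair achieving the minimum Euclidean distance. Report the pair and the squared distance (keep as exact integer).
Pair = ((1, -6), (-2, -7)); squared distance = 10

Compute all C(6, 2) = 15 pairwise squared distances (x_i − x_j)² + (y_i − y_j)². The minimum is 10, attained by the pair ((1, -6), (-2, -7)).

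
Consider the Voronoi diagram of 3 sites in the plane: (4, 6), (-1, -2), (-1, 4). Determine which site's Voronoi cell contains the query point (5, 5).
Nearest site = (4, 6)

The Voronoi cell of site s contains exactly those query points closer to s than to any other site. Compute squared distances from q = (5, 5) to each site:
  (4 − 5)² + (6 − 5)² = 2
  (-1 − 5)² + (4 − 5)² = 37
  (-1 − 5)² + (-2 − 5)² = 85
Minimum is attained by (4, 6), so q lies in its Voronoi cell.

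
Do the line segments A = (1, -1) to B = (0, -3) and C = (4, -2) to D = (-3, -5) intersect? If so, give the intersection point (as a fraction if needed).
No (intersection of containing lines falls outside at least one segment)

Parametrize and solve: t = 16/11, s = 7/11. At least one of these is outside [0, 1], so the segments do not intersect.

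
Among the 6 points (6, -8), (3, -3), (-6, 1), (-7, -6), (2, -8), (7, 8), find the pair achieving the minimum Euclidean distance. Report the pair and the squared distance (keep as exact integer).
Pair = ((6, -8), (2, -8)); squared distance = 16

Compute all C(6, 2) = 15 pairwise squared distances (x_i − x_j)² + (y_i − y_j)². The minimum is 16, attained by the pair ((6, -8), (2, -8)).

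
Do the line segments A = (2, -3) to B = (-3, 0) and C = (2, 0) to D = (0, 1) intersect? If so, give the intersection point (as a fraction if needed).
No (intersection of containing lines falls outside at least one segment)

Parametrize and solve: t = 6, s = 15. At least one of these is outside [0, 1], so the segments do not intersect.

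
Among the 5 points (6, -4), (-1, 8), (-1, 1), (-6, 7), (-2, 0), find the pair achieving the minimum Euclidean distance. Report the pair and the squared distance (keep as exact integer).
Pair = ((-1, 1), (-2, 0)); squared distance = 2

Compute all C(5, 2) = 10 pairwise squared distances (x_i − x_j)² + (y_i − y_j)². The minimum is 2, attained by the pair ((-1, 1), (-2, 0)).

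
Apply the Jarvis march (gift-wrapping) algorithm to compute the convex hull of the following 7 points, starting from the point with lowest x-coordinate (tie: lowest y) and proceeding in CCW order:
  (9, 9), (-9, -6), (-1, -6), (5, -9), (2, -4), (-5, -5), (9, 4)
Hull (CCW) = [(-9, -6), (5, -9), (9, 4), (9, 9)]

Jarvis march: at each step, from the current hull vertex p, select the next vertex q as the point such that every other point lies strictly to the left of (or on) the directed line p → q. (Equivalently: for every other point r, the cross product (q − p) × (r − p) ≥ 0.)
Starting point (lowest x, tie lowest y): (-9, -6). Wrap until returning to start. Resulting hull: (-9, -6), (5, -9), (9, 4), (9, 9).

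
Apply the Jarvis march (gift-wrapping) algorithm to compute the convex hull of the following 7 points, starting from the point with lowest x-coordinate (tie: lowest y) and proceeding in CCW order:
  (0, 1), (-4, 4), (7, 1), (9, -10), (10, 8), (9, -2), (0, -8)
Hull (CCW) = [(-4, 4), (0, -8), (9, -10), (10, 8)]

Jarvis march: at each step, from the current hull vertex p, select the next vertex q as the point such that every other point lies strictly to the left of (or on) the directed line p → q. (Equivalently: for every other point r, the cross product (q − p) × (r − p) ≥ 0.)
Starting point (lowest x, tie lowest y): (-4, 4). Wrap until returning to start. Resulting hull: (-4, 4), (0, -8), (9, -10), (10, 8).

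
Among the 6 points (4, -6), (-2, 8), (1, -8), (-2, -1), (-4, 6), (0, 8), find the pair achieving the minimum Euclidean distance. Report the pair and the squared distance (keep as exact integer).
Pair = ((-2, 8), (0, 8)); squared distance = 4

Compute all C(6, 2) = 15 pairwise squared distances (x_i − x_j)² + (y_i − y_j)². The minimum is 4, attained by the pair ((-2, 8), (0, 8)).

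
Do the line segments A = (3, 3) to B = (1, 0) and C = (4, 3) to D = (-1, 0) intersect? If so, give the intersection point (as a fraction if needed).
Yes; intersection at (7/3, 2) (t = 1/3 on AB, s = 1/3 on CD)

Parametrize AB as A + t(B − A) = (3 + -2 t, 3 + -3 t) and CD as C + s(D − C) = (4 + -5 s, 3 + -3 s). Solve the linear system for (t, s). Determinant = 9 ≠ 0, so a unique intersection of the containing lines exists. Solution: t = 1/3, s = 1/3 — both in [0, 1], so the segments cross. Intersection point: (7/3, 2).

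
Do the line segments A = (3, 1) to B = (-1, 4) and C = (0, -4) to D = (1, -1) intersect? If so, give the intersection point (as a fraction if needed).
No (intersection of containing lines falls outside at least one segment)

Parametrize and solve: t = 4/15, s = 29/15. At least one of these is outside [0, 1], so the segments do not intersect.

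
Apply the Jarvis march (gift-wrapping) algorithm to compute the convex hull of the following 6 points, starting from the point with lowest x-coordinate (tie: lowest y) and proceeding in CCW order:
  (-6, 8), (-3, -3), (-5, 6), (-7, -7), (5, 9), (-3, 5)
Hull (CCW) = [(-7, -7), (-3, -3), (5, 9), (-6, 8)]

Jarvis march: at each step, from the current hull vertex p, select the next vertex q as the point such that every other point lies strictly to the left of (or on) the directed line p → q. (Equivalently: for every other point r, the cross product (q − p) × (r − p) ≥ 0.)
Starting point (lowest x, tie lowest y): (-7, -7). Wrap until returning to start. Resulting hull: (-7, -7), (-3, -3), (5, 9), (-6, 8).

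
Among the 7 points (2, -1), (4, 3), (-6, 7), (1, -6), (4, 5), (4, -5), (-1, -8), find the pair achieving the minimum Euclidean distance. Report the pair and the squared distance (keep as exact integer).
Pair = ((4, 3), (4, 5)); squared distance = 4

Compute all C(7, 2) = 21 pairwise squared distances (x_i − x_j)² + (y_i − y_j)². The minimum is 4, attained by the pair ((4, 3), (4, 5)).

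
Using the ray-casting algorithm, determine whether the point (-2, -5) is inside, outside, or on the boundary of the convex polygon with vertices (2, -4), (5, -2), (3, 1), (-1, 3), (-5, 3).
The point (-2, -5) lies strictly outside the polygon

Cast a horizontal ray to the right from the query point and count how many polygon edges it crosses (each edge strictly once or zero times, handled with the usual half-open convention). 
Parity of crossings → even ⇒ outside.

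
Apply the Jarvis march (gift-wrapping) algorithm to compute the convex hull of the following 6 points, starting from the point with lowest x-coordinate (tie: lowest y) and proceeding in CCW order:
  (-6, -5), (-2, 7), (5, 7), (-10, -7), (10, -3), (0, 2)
Hull (CCW) = [(-10, -7), (10, -3), (5, 7), (-2, 7)]

Jarvis march: at each step, from the current hull vertex p, select the next vertex q as the point such that every other point lies strictly to the left of (or on) the directed line p → q. (Equivalently: for every other point r, the cross product (q − p) × (r − p) ≥ 0.)
Starting point (lowest x, tie lowest y): (-10, -7). Wrap until returning to start. Resulting hull: (-10, -7), (10, -3), (5, 7), (-2, 7).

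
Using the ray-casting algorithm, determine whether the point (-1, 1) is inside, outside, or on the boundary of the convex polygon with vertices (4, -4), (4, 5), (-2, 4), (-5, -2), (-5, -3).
The point (-1, 1) lies strictly inside the polygon

Cast a horizontal ray to the right from the query point and count how many polygon edges it crosses (each edge strictly once or zero times, handled with the usual half-open convention). 
Parity of crossings → odd ⇒ inside.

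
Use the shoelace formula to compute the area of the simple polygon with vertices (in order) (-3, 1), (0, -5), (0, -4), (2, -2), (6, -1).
Area = 18

Shoelace formula: Area = (1/2) |Σ_i (x_i · y_{i+1} − x_{i+1} · y_i)| (indices mod n). Compute each cross term:
  (-3)(-5) − (0)(1) = 15
  (0)(-4) − (0)(-5) = 0
  (0)(-2) − (2)(-4) = 8
  (2)(-1) − (6)(-2) = 10
  (6)(1) − (-3)(-1) = 3
Sum = 36, so (signed) Area = 36/2 = 18, |Area| = 18.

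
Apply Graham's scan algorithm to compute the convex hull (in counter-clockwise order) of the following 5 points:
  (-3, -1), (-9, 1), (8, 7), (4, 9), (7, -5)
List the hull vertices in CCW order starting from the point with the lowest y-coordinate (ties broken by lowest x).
Hull (CCW) = [(7, -5), (8, 7), (4, 9), (-9, 1)]

Graham scan procedure:
  1. Find the pivot p₀ = point with lowest y (tie → lowest x): (7, -5).
  2. Sort the remaining points by polar angle around p₀.
  3. Walk through sorted points, maintaining a stack; pop the top while the last three entries make a non-left turn (cross product ≤ 0).
  4. Final stack is the convex hull in CCW order: (7, -5), (8, 7), (4, 9), (-9, 1).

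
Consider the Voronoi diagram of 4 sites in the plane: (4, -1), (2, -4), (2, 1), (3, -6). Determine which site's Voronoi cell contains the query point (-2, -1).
Nearest site = (2, 1)

The Voronoi cell of site s contains exactly those query points closer to s than to any other site. Compute squared distances from q = (-2, -1) to each site:
  (2 − -2)² + (1 − -1)² = 20
  (2 − -2)² + (-4 − -1)² = 25
  (4 − -2)² + (-1 − -1)² = 36
  (3 − -2)² + (-6 − -1)² = 50
Minimum is attained by (2, 1), so q lies in its Voronoi cell.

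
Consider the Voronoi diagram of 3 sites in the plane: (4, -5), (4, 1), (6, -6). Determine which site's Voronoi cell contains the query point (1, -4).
Nearest site = (4, -5)

The Voronoi cell of site s contains exactly those query points closer to s than to any other site. Compute squared distances from q = (1, -4) to each site:
  (4 − 1)² + (-5 − -4)² = 10
  (6 − 1)² + (-6 − -4)² = 29
  (4 − 1)² + (1 − -4)² = 34
Minimum is attained by (4, -5), so q lies in its Voronoi cell.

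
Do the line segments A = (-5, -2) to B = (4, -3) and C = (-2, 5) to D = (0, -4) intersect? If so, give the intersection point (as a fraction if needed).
Yes; intersection at (-26/79, -199/79) (t = 41/79 on AB, s = 66/79 on CD)

Parametrize AB as A + t(B − A) = (-5 + 9 t, -2 + -1 t) and CD as C + s(D − C) = (-2 + 2 s, 5 + -9 s). Solve the linear system for (t, s). Determinant = 79 ≠ 0, so a unique intersection of the containing lines exists. Solution: t = 41/79, s = 66/79 — both in [0, 1], so the segments cross. Intersection point: (-26/79, -199/79).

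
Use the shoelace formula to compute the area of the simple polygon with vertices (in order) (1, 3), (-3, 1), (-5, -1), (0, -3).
Area = 18

Shoelace formula: Area = (1/2) |Σ_i (x_i · y_{i+1} − x_{i+1} · y_i)| (indices mod n). Compute each cross term:
  (1)(1) − (-3)(3) = 10
  (-3)(-1) − (-5)(1) = 8
  (-5)(-3) − (0)(-1) = 15
  (0)(3) − (1)(-3) = 3
Sum = 36, so (signed) Area = 36/2 = 18, |Area| = 18.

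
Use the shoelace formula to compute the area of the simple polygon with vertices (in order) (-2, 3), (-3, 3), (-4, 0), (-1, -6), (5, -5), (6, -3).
Area = 101/2

Shoelace formula: Area = (1/2) |Σ_i (x_i · y_{i+1} − x_{i+1} · y_i)| (indices mod n). Compute each cross term:
  (-2)(3) − (-3)(3) = 3
  (-3)(0) − (-4)(3) = 12
  (-4)(-6) − (-1)(0) = 24
  (-1)(-5) − (5)(-6) = 35
  (5)(-3) − (6)(-5) = 15
  (6)(3) − (-2)(-3) = 12
Sum = 101, so (signed) Area = 101/2 = 101/2, |Area| = 101/2.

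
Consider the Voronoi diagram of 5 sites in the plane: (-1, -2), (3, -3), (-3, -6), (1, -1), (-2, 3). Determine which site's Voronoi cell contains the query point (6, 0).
Nearest site = (3, -3)

The Voronoi cell of site s contains exactly those query points closer to s than to any other site. Compute squared distances from q = (6, 0) to each site:
  (3 − 6)² + (-3 − 0)² = 18
  (1 − 6)² + (-1 − 0)² = 26
  (-1 − 6)² + (-2 − 0)² = 53
  (-2 − 6)² + (3 − 0)² = 73
  (-3 − 6)² + (-6 − 0)² = 117
Minimum is attained by (3, -3), so q lies in its Voronoi cell.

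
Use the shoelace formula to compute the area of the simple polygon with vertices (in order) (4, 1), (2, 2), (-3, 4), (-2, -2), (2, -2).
Area = 26

Shoelace formula: Area = (1/2) |Σ_i (x_i · y_{i+1} − x_{i+1} · y_i)| (indices mod n). Compute each cross term:
  (4)(2) − (2)(1) = 6
  (2)(4) − (-3)(2) = 14
  (-3)(-2) − (-2)(4) = 14
  (-2)(-2) − (2)(-2) = 8
  (2)(1) − (4)(-2) = 10
Sum = 52, so (signed) Area = 52/2 = 26, |Area| = 26.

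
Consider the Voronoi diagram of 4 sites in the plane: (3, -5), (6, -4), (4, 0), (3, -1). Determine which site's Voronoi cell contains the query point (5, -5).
Nearest site = (6, -4)

The Voronoi cell of site s contains exactly those query points closer to s than to any other site. Compute squared distances from q = (5, -5) to each site:
  (6 − 5)² + (-4 − -5)² = 2
  (3 − 5)² + (-5 − -5)² = 4
  (3 − 5)² + (-1 − -5)² = 20
  (4 − 5)² + (0 − -5)² = 26
Minimum is attained by (6, -4), so q lies in its Voronoi cell.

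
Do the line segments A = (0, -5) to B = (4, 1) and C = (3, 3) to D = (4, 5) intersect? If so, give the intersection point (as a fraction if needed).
No (intersection of containing lines falls outside at least one segment)

Parametrize and solve: t = -1, s = -7. At least one of these is outside [0, 1], so the segments do not intersect.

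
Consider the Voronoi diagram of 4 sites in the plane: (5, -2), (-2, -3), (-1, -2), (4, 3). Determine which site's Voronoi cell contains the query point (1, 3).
Nearest site = (4, 3)

The Voronoi cell of site s contains exactly those query points closer to s than to any other site. Compute squared distances from q = (1, 3) to each site:
  (4 − 1)² + (3 − 3)² = 9
  (-1 − 1)² + (-2 − 3)² = 29
  (5 − 1)² + (-2 − 3)² = 41
  (-2 − 1)² + (-3 − 3)² = 45
Minimum is attained by (4, 3), so q lies in its Voronoi cell.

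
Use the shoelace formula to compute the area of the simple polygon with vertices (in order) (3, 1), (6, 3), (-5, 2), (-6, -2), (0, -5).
Area = 97/2

Shoelace formula: Area = (1/2) |Σ_i (x_i · y_{i+1} − x_{i+1} · y_i)| (indices mod n). Compute each cross term:
  (3)(3) − (6)(1) = 3
  (6)(2) − (-5)(3) = 27
  (-5)(-2) − (-6)(2) = 22
  (-6)(-5) − (0)(-2) = 30
  (0)(1) − (3)(-5) = 15
Sum = 97, so (signed) Area = 97/2 = 97/2, |Area| = 97/2.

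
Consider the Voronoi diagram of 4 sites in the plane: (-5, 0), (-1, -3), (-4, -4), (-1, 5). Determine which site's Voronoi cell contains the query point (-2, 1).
Nearest site = (-5, 0)

The Voronoi cell of site s contains exactly those query points closer to s than to any other site. Compute squared distances from q = (-2, 1) to each site:
  (-5 − -2)² + (0 − 1)² = 10
  (-1 − -2)² + (-3 − 1)² = 17
  (-1 − -2)² + (5 − 1)² = 17
  (-4 − -2)² + (-4 − 1)² = 29
Minimum is attained by (-5, 0), so q lies in its Voronoi cell.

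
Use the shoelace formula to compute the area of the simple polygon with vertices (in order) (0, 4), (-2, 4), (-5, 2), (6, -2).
Area = 23

Shoelace formula: Area = (1/2) |Σ_i (x_i · y_{i+1} − x_{i+1} · y_i)| (indices mod n). Compute each cross term:
  (0)(4) − (-2)(4) = 8
  (-2)(2) − (-5)(4) = 16
  (-5)(-2) − (6)(2) = -2
  (6)(4) − (0)(-2) = 24
Sum = 46, so (signed) Area = 46/2 = 23, |Area| = 23.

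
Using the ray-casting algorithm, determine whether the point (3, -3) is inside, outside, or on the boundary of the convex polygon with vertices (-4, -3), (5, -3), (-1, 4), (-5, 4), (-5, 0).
The point (3, -3) lies on the polygon boundary

Boundary check: the query satisfies the collinearity and bounding-box conditions for some polygon edge, so it lies exactly on the boundary.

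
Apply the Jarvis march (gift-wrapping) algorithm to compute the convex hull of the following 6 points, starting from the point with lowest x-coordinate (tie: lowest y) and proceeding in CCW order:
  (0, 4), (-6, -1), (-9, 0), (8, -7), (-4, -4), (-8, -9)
Hull (CCW) = [(-9, 0), (-8, -9), (8, -7), (0, 4)]

Jarvis march: at each step, from the current hull vertex p, select the next vertex q as the point such that every other point lies strictly to the left of (or on) the directed line p → q. (Equivalently: for every other point r, the cross product (q − p) × (r − p) ≥ 0.)
Starting point (lowest x, tie lowest y): (-9, 0). Wrap until returning to start. Resulting hull: (-9, 0), (-8, -9), (8, -7), (0, 4).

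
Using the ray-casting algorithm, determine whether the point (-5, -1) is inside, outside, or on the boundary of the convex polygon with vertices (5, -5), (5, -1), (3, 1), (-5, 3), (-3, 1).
The point (-5, -1) lies strictly outside the polygon

Cast a horizontal ray to the right from the query point and count how many polygon edges it crosses (each edge strictly once or zero times, handled with the usual half-open convention). 
Parity of crossings → even ⇒ outside.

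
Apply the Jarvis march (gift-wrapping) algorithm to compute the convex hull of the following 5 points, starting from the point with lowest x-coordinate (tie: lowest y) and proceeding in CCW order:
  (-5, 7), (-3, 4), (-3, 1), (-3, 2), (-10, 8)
Hull (CCW) = [(-10, 8), (-3, 1), (-3, 4), (-5, 7)]

Jarvis march: at each step, from the current hull vertex p, select the next vertex q as the point such that every other point lies strictly to the left of (or on) the directed line p → q. (Equivalently: for every other point r, the cross product (q − p) × (r − p) ≥ 0.)
Starting point (lowest x, tie lowest y): (-10, 8). Wrap until returning to start. Resulting hull: (-10, 8), (-3, 1), (-3, 4), (-5, 7).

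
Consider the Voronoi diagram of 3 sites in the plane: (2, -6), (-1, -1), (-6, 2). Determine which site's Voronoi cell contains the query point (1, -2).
Nearest site = (-1, -1)

The Voronoi cell of site s contains exactly those query points closer to s than to any other site. Compute squared distances from q = (1, -2) to each site:
  (-1 − 1)² + (-1 − -2)² = 5
  (2 − 1)² + (-6 − -2)² = 17
  (-6 − 1)² + (2 − -2)² = 65
Minimum is attained by (-1, -1), so q lies in its Voronoi cell.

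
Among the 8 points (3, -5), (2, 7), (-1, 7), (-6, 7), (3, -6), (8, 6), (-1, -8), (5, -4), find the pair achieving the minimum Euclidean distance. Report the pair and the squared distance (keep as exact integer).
Pair = ((3, -5), (3, -6)); squared distance = 1

Compute all C(8, 2) = 28 pairwise squared distances (x_i − x_j)² + (y_i − y_j)². The minimum is 1, attained by the pair ((3, -5), (3, -6)).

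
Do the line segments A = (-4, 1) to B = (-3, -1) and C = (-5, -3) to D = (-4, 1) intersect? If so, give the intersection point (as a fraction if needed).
Yes; intersection at (-4, 1) (t = 0 on AB, s = 1 on CD)

Parametrize AB as A + t(B − A) = (-4 + 1 t, 1 + -2 t) and CD as C + s(D − C) = (-5 + 1 s, -3 + 4 s). Solve the linear system for (t, s). Determinant = -6 ≠ 0, so a unique intersection of the containing lines exists. Solution: t = 0, s = 1 — both in [0, 1], so the segments cross. Intersection point: (-4, 1).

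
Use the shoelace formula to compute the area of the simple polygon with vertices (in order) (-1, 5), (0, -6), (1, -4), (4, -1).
Area = 23

Shoelace formula: Area = (1/2) |Σ_i (x_i · y_{i+1} − x_{i+1} · y_i)| (indices mod n). Compute each cross term:
  (-1)(-6) − (0)(5) = 6
  (0)(-4) − (1)(-6) = 6
  (1)(-1) − (4)(-4) = 15
  (4)(5) − (-1)(-1) = 19
Sum = 46, so (signed) Area = 46/2 = 23, |Area| = 23.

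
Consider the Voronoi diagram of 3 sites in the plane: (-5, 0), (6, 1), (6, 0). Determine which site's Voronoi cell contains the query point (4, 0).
Nearest site = (6, 0)

The Voronoi cell of site s contains exactly those query points closer to s than to any other site. Compute squared distances from q = (4, 0) to each site:
  (6 − 4)² + (0 − 0)² = 4
  (6 − 4)² + (1 − 0)² = 5
  (-5 − 4)² + (0 − 0)² = 81
Minimum is attained by (6, 0), so q lies in its Voronoi cell.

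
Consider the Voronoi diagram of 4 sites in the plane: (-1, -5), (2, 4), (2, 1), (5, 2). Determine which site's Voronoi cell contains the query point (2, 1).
Nearest site = (2, 1)

The Voronoi cell of site s contains exactly those query points closer to s than to any other site. Compute squared distances from q = (2, 1) to each site:
  (2 − 2)² + (1 − 1)² = 0
  (2 − 2)² + (4 − 1)² = 9
  (5 − 2)² + (2 − 1)² = 10
  (-1 − 2)² + (-5 − 1)² = 45
Minimum is attained by (2, 1), so q lies in its Voronoi cell.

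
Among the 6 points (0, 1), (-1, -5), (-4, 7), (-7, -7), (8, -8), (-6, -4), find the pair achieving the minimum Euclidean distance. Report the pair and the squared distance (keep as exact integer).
Pair = ((-7, -7), (-6, -4)); squared distance = 10

Compute all C(6, 2) = 15 pairwise squared distances (x_i − x_j)² + (y_i − y_j)². The minimum is 10, attained by the pair ((-7, -7), (-6, -4)).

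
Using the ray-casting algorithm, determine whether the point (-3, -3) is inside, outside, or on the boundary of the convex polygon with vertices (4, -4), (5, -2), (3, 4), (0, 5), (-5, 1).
The point (-3, -3) lies strictly outside the polygon

Cast a horizontal ray to the right from the query point and count how many polygon edges it crosses (each edge strictly once or zero times, handled with the usual half-open convention). 
Parity of crossings → even ⇒ outside.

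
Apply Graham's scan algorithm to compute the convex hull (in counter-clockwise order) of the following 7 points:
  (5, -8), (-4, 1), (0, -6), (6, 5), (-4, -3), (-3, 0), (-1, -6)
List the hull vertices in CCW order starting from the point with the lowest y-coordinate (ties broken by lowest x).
Hull (CCW) = [(5, -8), (6, 5), (-4, 1), (-4, -3), (-1, -6)]

Graham scan procedure:
  1. Find the pivot p₀ = point with lowest y (tie → lowest x): (5, -8).
  2. Sort the remaining points by polar angle around p₀.
  3. Walk through sorted points, maintaining a stack; pop the top while the last three entries make a non-left turn (cross product ≤ 0).
  4. Final stack is the convex hull in CCW order: (5, -8), (6, 5), (-4, 1), (-4, -3), (-1, -6).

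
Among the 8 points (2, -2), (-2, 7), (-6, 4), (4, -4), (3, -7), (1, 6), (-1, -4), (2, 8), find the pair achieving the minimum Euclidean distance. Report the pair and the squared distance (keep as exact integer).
Pair = ((1, 6), (2, 8)); squared distance = 5

Compute all C(8, 2) = 28 pairwise squared distances (x_i − x_j)² + (y_i − y_j)². The minimum is 5, attained by the pair ((1, 6), (2, 8)).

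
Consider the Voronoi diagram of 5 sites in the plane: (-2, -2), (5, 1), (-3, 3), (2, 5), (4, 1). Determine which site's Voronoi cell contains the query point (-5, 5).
Nearest site = (-3, 3)

The Voronoi cell of site s contains exactly those query points closer to s than to any other site. Compute squared distances from q = (-5, 5) to each site:
  (-3 − -5)² + (3 − 5)² = 8
  (2 − -5)² + (5 − 5)² = 49
  (-2 − -5)² + (-2 − 5)² = 58
  (4 − -5)² + (1 − 5)² = 97
  (5 − -5)² + (1 − 5)² = 116
Minimum is attained by (-3, 3), so q lies in its Voronoi cell.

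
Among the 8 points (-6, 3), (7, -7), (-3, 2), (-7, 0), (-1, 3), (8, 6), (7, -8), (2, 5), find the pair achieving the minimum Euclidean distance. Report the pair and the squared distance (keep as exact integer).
Pair = ((7, -7), (7, -8)); squared distance = 1

Compute all C(8, 2) = 28 pairwise squared distances (x_i − x_j)² + (y_i − y_j)². The minimum is 1, attained by the pair ((7, -7), (7, -8)).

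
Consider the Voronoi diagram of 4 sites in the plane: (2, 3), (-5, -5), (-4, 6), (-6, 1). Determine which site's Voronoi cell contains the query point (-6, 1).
Nearest site = (-6, 1)

The Voronoi cell of site s contains exactly those query points closer to s than to any other site. Compute squared distances from q = (-6, 1) to each site:
  (-6 − -6)² + (1 − 1)² = 0
  (-4 − -6)² + (6 − 1)² = 29
  (-5 − -6)² + (-5 − 1)² = 37
  (2 − -6)² + (3 − 1)² = 68
Minimum is attained by (-6, 1), so q lies in its Voronoi cell.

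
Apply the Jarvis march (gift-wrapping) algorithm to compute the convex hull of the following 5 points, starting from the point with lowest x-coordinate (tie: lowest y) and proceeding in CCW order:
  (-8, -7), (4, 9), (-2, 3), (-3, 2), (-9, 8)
Hull (CCW) = [(-9, 8), (-8, -7), (4, 9)]

Jarvis march: at each step, from the current hull vertex p, select the next vertex q as the point such that every other point lies strictly to the left of (or on) the directed line p → q. (Equivalently: for every other point r, the cross product (q − p) × (r − p) ≥ 0.)
Starting point (lowest x, tie lowest y): (-9, 8). Wrap until returning to start. Resulting hull: (-9, 8), (-8, -7), (4, 9).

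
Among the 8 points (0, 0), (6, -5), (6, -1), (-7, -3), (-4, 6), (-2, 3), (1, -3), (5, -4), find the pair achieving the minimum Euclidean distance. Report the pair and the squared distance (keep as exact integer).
Pair = ((6, -5), (5, -4)); squared distance = 2

Compute all C(8, 2) = 28 pairwise squared distances (x_i − x_j)² + (y_i − y_j)². The minimum is 2, attained by the pair ((6, -5), (5, -4)).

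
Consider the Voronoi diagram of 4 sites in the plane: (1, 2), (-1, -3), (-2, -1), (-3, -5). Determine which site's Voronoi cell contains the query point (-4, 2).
Nearest site = (-2, -1)

The Voronoi cell of site s contains exactly those query points closer to s than to any other site. Compute squared distances from q = (-4, 2) to each site:
  (-2 − -4)² + (-1 − 2)² = 13
  (1 − -4)² + (2 − 2)² = 25
  (-1 − -4)² + (-3 − 2)² = 34
  (-3 − -4)² + (-5 − 2)² = 50
Minimum is attained by (-2, -1), so q lies in its Voronoi cell.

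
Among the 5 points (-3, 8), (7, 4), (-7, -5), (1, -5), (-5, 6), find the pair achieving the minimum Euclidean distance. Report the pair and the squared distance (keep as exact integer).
Pair = ((-3, 8), (-5, 6)); squared distance = 8

Compute all C(5, 2) = 10 pairwise squared distances (x_i − x_j)² + (y_i − y_j)². The minimum is 8, attained by the pair ((-3, 8), (-5, 6)).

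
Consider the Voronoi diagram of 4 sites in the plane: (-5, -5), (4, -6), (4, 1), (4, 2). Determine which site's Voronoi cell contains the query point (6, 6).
Nearest site = (4, 2)

The Voronoi cell of site s contains exactly those query points closer to s than to any other site. Compute squared distances from q = (6, 6) to each site:
  (4 − 6)² + (2 − 6)² = 20
  (4 − 6)² + (1 − 6)² = 29
  (4 − 6)² + (-6 − 6)² = 148
  (-5 − 6)² + (-5 − 6)² = 242
Minimum is attained by (4, 2), so q lies in its Voronoi cell.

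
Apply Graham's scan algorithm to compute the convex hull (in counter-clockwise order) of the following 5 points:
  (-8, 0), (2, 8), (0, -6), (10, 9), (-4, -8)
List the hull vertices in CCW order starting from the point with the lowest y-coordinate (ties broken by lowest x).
Hull (CCW) = [(-4, -8), (0, -6), (10, 9), (2, 8), (-8, 0)]

Graham scan procedure:
  1. Find the pivot p₀ = point with lowest y (tie → lowest x): (-4, -8).
  2. Sort the remaining points by polar angle around p₀.
  3. Walk through sorted points, maintaining a stack; pop the top while the last three entries make a non-left turn (cross product ≤ 0).
  4. Final stack is the convex hull in CCW order: (-4, -8), (0, -6), (10, 9), (2, 8), (-8, 0).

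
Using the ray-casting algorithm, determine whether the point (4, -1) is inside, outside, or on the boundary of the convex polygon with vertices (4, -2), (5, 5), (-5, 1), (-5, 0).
The point (4, -1) lies strictly inside the polygon

Cast a horizontal ray to the right from the query point and count how many polygon edges it crosses (each edge strictly once or zero times, handled with the usual half-open convention). 
Parity of crossings → odd ⇒ inside.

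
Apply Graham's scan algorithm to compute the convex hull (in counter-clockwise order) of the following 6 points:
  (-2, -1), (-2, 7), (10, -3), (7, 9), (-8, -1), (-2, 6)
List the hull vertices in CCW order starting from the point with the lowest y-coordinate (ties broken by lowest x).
Hull (CCW) = [(10, -3), (7, 9), (-2, 7), (-8, -1)]

Graham scan procedure:
  1. Find the pivot p₀ = point with lowest y (tie → lowest x): (10, -3).
  2. Sort the remaining points by polar angle around p₀.
  3. Walk through sorted points, maintaining a stack; pop the top while the last three entries make a non-left turn (cross product ≤ 0).
  4. Final stack is the convex hull in CCW order: (10, -3), (7, 9), (-2, 7), (-8, -1).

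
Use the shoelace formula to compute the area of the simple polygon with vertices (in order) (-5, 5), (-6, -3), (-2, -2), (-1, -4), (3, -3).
Area = 36

Shoelace formula: Area = (1/2) |Σ_i (x_i · y_{i+1} − x_{i+1} · y_i)| (indices mod n). Compute each cross term:
  (-5)(-3) − (-6)(5) = 45
  (-6)(-2) − (-2)(-3) = 6
  (-2)(-4) − (-1)(-2) = 6
  (-1)(-3) − (3)(-4) = 15
  (3)(5) − (-5)(-3) = 0
Sum = 72, so (signed) Area = 72/2 = 36, |Area| = 36.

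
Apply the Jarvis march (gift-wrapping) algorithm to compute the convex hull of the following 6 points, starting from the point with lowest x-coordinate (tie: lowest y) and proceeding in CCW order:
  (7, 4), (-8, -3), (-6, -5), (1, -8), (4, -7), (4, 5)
Hull (CCW) = [(-8, -3), (-6, -5), (1, -8), (4, -7), (7, 4), (4, 5)]

Jarvis march: at each step, from the current hull vertex p, select the next vertex q as the point such that every other point lies strictly to the left of (or on) the directed line p → q. (Equivalently: for every other point r, the cross product (q − p) × (r − p) ≥ 0.)
Starting point (lowest x, tie lowest y): (-8, -3). Wrap until returning to start. Resulting hull: (-8, -3), (-6, -5), (1, -8), (4, -7), (7, 4), (4, 5).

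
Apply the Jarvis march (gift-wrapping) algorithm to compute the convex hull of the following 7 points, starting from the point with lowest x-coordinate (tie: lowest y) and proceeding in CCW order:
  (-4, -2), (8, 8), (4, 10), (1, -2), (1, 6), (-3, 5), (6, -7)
Hull (CCW) = [(-4, -2), (6, -7), (8, 8), (4, 10), (-3, 5)]

Jarvis march: at each step, from the current hull vertex p, select the next vertex q as the point such that every other point lies strictly to the left of (or on) the directed line p → q. (Equivalently: for every other point r, the cross product (q − p) × (r − p) ≥ 0.)
Starting point (lowest x, tie lowest y): (-4, -2). Wrap until returning to start. Resulting hull: (-4, -2), (6, -7), (8, 8), (4, 10), (-3, 5).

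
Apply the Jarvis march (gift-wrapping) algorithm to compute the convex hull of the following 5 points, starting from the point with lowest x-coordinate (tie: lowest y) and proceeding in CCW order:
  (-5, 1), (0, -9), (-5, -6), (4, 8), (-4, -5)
Hull (CCW) = [(-5, -6), (0, -9), (4, 8), (-5, 1)]

Jarvis march: at each step, from the current hull vertex p, select the next vertex q as the point such that every other point lies strictly to the left of (or on) the directed line p → q. (Equivalently: for every other point r, the cross product (q − p) × (r − p) ≥ 0.)
Starting point (lowest x, tie lowest y): (-5, -6). Wrap until returning to start. Resulting hull: (-5, -6), (0, -9), (4, 8), (-5, 1).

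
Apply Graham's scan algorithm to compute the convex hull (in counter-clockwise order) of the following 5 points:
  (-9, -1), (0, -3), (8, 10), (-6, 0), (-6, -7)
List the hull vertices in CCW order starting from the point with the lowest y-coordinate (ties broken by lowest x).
Hull (CCW) = [(-6, -7), (0, -3), (8, 10), (-9, -1)]

Graham scan procedure:
  1. Find the pivot p₀ = point with lowest y (tie → lowest x): (-6, -7).
  2. Sort the remaining points by polar angle around p₀.
  3. Walk through sorted points, maintaining a stack; pop the top while the last three entries make a non-left turn (cross product ≤ 0).
  4. Final stack is the convex hull in CCW order: (-6, -7), (0, -3), (8, 10), (-9, -1).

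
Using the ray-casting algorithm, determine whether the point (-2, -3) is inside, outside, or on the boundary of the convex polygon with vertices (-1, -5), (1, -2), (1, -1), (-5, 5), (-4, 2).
The point (-2, -3) lies strictly outside the polygon

Cast a horizontal ray to the right from the query point and count how many polygon edges it crosses (each edge strictly once or zero times, handled with the usual half-open convention). 
Parity of crossings → even ⇒ outside.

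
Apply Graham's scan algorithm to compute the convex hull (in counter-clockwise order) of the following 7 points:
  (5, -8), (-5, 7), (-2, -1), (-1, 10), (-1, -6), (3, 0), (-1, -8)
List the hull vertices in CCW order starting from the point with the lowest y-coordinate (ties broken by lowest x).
Hull (CCW) = [(-1, -8), (5, -8), (3, 0), (-1, 10), (-5, 7)]

Graham scan procedure:
  1. Find the pivot p₀ = point with lowest y (tie → lowest x): (-1, -8).
  2. Sort the remaining points by polar angle around p₀.
  3. Walk through sorted points, maintaining a stack; pop the top while the last three entries make a non-left turn (cross product ≤ 0).
  4. Final stack is the convex hull in CCW order: (-1, -8), (5, -8), (3, 0), (-1, 10), (-5, 7).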